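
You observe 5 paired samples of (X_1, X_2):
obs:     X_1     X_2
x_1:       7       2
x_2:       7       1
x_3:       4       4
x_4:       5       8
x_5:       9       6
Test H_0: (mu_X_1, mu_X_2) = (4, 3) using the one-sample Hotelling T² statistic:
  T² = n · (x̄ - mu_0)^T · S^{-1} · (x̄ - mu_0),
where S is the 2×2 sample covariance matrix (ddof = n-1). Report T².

Step 1 — sample mean vector:
  mean(X_1) = (7 + 7 + 4 + 5 + 9) / 5 = 32/5 = 6.4
  mean(X_2) = (2 + 1 + 4 + 8 + 6) / 5 = 21/5 = 4.2
  x̄ = (6.4, 4.2),  deviation x̄ - mu_0 = (6.4, 4.2) - (4, 3) = (2.4, 1.2).

Step 2 — sample covariance matrix, S[i,j] = (1/(n-1)) · Σ_k (x_{k,i} - mean_i) · (x_{k,j} - mean_j), divisor n-1 = 4:
  S[X_1,X_1] = ((0.6)·(0.6) + (0.6)·(0.6) + (-2.4)·(-2.4) + (-1.4)·(-1.4) + (2.6)·(2.6)) / 4 = 15.2/4 = 3.8
  S[X_1,X_2] = ((0.6)·(-2.2) + (0.6)·(-3.2) + (-2.4)·(-0.2) + (-1.4)·(3.8) + (2.6)·(1.8)) / 4 = -3.4/4 = -0.85
  S[X_2,X_2] = ((-2.2)·(-2.2) + (-3.2)·(-3.2) + (-0.2)·(-0.2) + (3.8)·(3.8) + (1.8)·(1.8)) / 4 = 32.8/4 = 8.2
  S = [[3.8, -0.85],
 [-0.85, 8.2]].

Step 3 — invert S. det(S) = 3.8·8.2 - (-0.85)² = 30.4375.
  S^{-1} = (1/det) · [[d, -b], [-b, a]] = [[0.2694, 0.0279],
 [0.0279, 0.1248]].

Step 4 — quadratic form (x̄ - mu_0)^T · S^{-1} · (x̄ - mu_0):
  S^{-1} · (x̄ - mu_0) = (0.6801, 0.2168),
  (x̄ - mu_0)^T · [...] = (2.4)·(0.6801) + (1.2)·(0.2168) = 1.8924.

Step 5 — scale by n: T² = 5 · 1.8924 = 9.462.

T² ≈ 9.462


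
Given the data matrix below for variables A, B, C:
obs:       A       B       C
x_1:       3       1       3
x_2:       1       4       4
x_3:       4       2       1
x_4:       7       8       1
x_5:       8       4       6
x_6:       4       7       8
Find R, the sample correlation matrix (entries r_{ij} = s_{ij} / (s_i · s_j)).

Step 1 — column means:
  mean(A) = (3 + 1 + 4 + 7 + 8 + 4) / 6 = 27/6 = 4.5
  mean(B) = (1 + 4 + 2 + 8 + 4 + 7) / 6 = 26/6 = 4.3333
  mean(C) = (3 + 4 + 1 + 1 + 6 + 8) / 6 = 23/6 = 3.8333

Step 2 — sample variances and covariances s[i,j] = (1/(n-1)) · Σ_k (x_{k,i} - mean_i) · (x_{k,j} - mean_j), with n-1 = 5:
  s[A,A] = ((-1.5)·(-1.5) + (-3.5)·(-3.5) + (-0.5)·(-0.5) + (2.5)·(2.5) + (3.5)·(3.5) + (-0.5)·(-0.5)) / 5 = 33.5/5 = 6.7
  s[A,B] = ((-1.5)·(-3.3333) + (-3.5)·(-0.3333) + (-0.5)·(-2.3333) + (2.5)·(3.6667) + (3.5)·(-0.3333) + (-0.5)·(2.6667)) / 5 = 14/5 = 2.8
  s[A,C] = ((-1.5)·(-0.8333) + (-3.5)·(0.1667) + (-0.5)·(-2.8333) + (2.5)·(-2.8333) + (3.5)·(2.1667) + (-0.5)·(4.1667)) / 5 = 0.5/5 = 0.1
  s[B,B] = ((-3.3333)·(-3.3333) + (-0.3333)·(-0.3333) + (-2.3333)·(-2.3333) + (3.6667)·(3.6667) + (-0.3333)·(-0.3333) + (2.6667)·(2.6667)) / 5 = 37.3333/5 = 7.4667
  s[B,C] = ((-3.3333)·(-0.8333) + (-0.3333)·(0.1667) + (-2.3333)·(-2.8333) + (3.6667)·(-2.8333) + (-0.3333)·(2.1667) + (2.6667)·(4.1667)) / 5 = 9.3333/5 = 1.8667
  s[C,C] = ((-0.8333)·(-0.8333) + (0.1667)·(0.1667) + (-2.8333)·(-2.8333) + (-2.8333)·(-2.8333) + (2.1667)·(2.1667) + (4.1667)·(4.1667)) / 5 = 38.8333/5 = 7.7667
  Sample standard deviations s_i = √(s[i,i]):
  s(A) = √(6.7) = 2.5884
  s(B) = √(7.4667) = 2.7325
  s(C) = √(7.7667) = 2.7869

Step 3 — r_{ij} = s_{ij} / (s_i · s_j):
  r[A,A] = 1 (diagonal).
  r[A,B] = 2.8 / (2.5884 · 2.7325) = 2.8 / 7.073 = 0.3959
  r[A,C] = 0.1 / (2.5884 · 2.7869) = 0.1 / 7.2136 = 0.0139
  r[B,B] = 1 (diagonal).
  r[B,C] = 1.8667 / (2.7325 · 2.7869) = 1.8667 / 7.6152 = 0.2451
  r[C,C] = 1 (diagonal).

R is symmetric with unit diagonal. Assembling:

R = [[1, 0.3959, 0.0139],
 [0.3959, 1, 0.2451],
 [0.0139, 0.2451, 1]]


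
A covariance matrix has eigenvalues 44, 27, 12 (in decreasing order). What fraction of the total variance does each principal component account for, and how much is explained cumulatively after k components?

Step 1 — total variance = trace(Sigma) = Σ λ_i = 44 + 27 + 12 = 83.

Step 2 — fraction explained by component i = λ_i / Σ λ:
  PC1: 44/83 = 0.5301
  PC2: 27/83 = 0.3253
  PC3: 12/83 = 0.1446

Step 3 — cumulative fraction after k components = (λ_1 + ... + λ_k) / Σ λ:
  k = 1: 44/83 = 0.5301
  k = 2: (44 + 27)/83 = 71/83 = 0.8554
  k = 3: (44 + 27 + 12)/83 = 83/83 = 1

Summary (fraction, with percent):

explained: PC1 0.5301 (53.01%), PC2 0.3253 (32.53%), PC3 0.1446 (14.46%);  cumulative: 0.5301, 0.8554, 1


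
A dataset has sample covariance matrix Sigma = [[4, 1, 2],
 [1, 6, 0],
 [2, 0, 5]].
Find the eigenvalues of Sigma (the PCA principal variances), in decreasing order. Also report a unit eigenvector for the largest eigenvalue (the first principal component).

Step 1 — characteristic polynomial p(λ) = det(λI - Sigma) = λ³ - tr·λ² + c_1·λ - det, where tr = trace, c_1 = sum of the principal 2×2 minors, det = det(Sigma):
  tr = 4 + 6 + 5 = 15,
  c_1 = (4·6 - (1)²) + (4·5 - (2)²) + (6·5 - (0)²) = 23 + 16 + 30 = 69,
  det = 4·(6·5 - (0)²) - (1)·((1)·5 - (0)·(2)) + (2)·((1)·(0) - 6·(2)) = 4·(30) - (1)·(5) + (2)·(-12) = 91.
  So p(λ) = λ³ - 15λ² + 69λ - 91.
Step 2 — look for an integer root (rational root theorem: any rational root is an integer divisor of 91). Testing λ = 7:
  p(7) = 343 - 735 + 483 - 91 = 0  ✓
  Dividing out (λ - 7): p(λ) = (λ - 7)(λ² - 8λ + 13).
Step 3 — remaining eigenvalues from the quadratic λ² - 8λ + 13 = 0:
  Δ = 8² - 4·13 = 64 - 52 = 12,  λ = (8 ± √12)/2 = (8 ± 3.4641)/2 ≈ 5.7321 or 2.2679.
  Sorted: λ_1 = 7,  λ_2 = 5.7321,  λ_3 = 2.2679  (check: sum = 15 = tr ✓).

Step 4 — unit eigenvector for λ_1 = 7: v spans the null space of (Sigma - λ_1 I), whose rows are
  r_1 = (-3, 1, 2),  r_2 = (1, -1, 0),  r_3 = (2, 0, -2).
  v is orthogonal to every row, so take v ∝ r_1 × r_2 = ((1)·(0) - (2)·(-1), (2)·(1) - (-3)·(0), (-3)·(-1) - (1)·(1)) = (2, 2, 2).
  Rescale (divide by 2): u = (1, 1, 1).
  ||u|| = √((1)² + (1)² + (1)²) = √(3) ≈ 1.7321,  v_1 = u/||u|| ≈ (0.5774, 0.5774, 0.5774) (||v_1|| = 1).

λ_1 = 7,  λ_2 = 5.7321,  λ_3 = 2.2679;  v_1 ≈ (0.5774, 0.5774, 0.5774)


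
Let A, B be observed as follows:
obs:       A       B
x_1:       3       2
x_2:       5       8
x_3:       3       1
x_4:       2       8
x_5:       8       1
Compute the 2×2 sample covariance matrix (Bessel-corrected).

Step 1 — column means:
  mean(A) = (3 + 5 + 3 + 2 + 8) / 5 = 21/5 = 4.2
  mean(B) = (2 + 8 + 1 + 8 + 1) / 5 = 20/5 = 4

Step 2 — sample covariance S[i,j] = (1/(n-1)) · Σ_k (x_{k,i} - mean_i) · (x_{k,j} - mean_j), with n-1 = 4.
  S[A,A] = ((-1.2)·(-1.2) + (0.8)·(0.8) + (-1.2)·(-1.2) + (-2.2)·(-2.2) + (3.8)·(3.8)) / 4 = 22.8/4 = 5.7
  S[A,B] = ((-1.2)·(-2) + (0.8)·(4) + (-1.2)·(-3) + (-2.2)·(4) + (3.8)·(-3)) / 4 = -11/4 = -2.75
  S[B,B] = ((-2)·(-2) + (4)·(4) + (-3)·(-3) + (4)·(4) + (-3)·(-3)) / 4 = 54/4 = 13.5

S is symmetric (S[j,i] = S[i,j]). Assembling:

S = [[5.7, -2.75],
 [-2.75, 13.5]]


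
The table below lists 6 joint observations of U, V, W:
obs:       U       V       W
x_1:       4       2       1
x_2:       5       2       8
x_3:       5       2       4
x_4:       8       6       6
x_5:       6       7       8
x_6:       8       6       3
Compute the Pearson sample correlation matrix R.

Step 1 — column means:
  mean(U) = (4 + 5 + 5 + 8 + 6 + 8) / 6 = 36/6 = 6
  mean(V) = (2 + 2 + 2 + 6 + 7 + 6) / 6 = 25/6 = 4.1667
  mean(W) = (1 + 8 + 4 + 6 + 8 + 3) / 6 = 30/6 = 5

Step 2 — sample variances and covariances s[i,j] = (1/(n-1)) · Σ_k (x_{k,i} - mean_i) · (x_{k,j} - mean_j), with n-1 = 5:
  s[U,U] = ((-2)·(-2) + (-1)·(-1) + (-1)·(-1) + (2)·(2) + (0)·(0) + (2)·(2)) / 5 = 14/5 = 2.8
  s[U,V] = ((-2)·(-2.1667) + (-1)·(-2.1667) + (-1)·(-2.1667) + (2)·(1.8333) + (0)·(2.8333) + (2)·(1.8333)) / 5 = 16/5 = 3.2
  s[U,W] = ((-2)·(-4) + (-1)·(3) + (-1)·(-1) + (2)·(1) + (0)·(3) + (2)·(-2)) / 5 = 4/5 = 0.8
  s[V,V] = ((-2.1667)·(-2.1667) + (-2.1667)·(-2.1667) + (-2.1667)·(-2.1667) + (1.8333)·(1.8333) + (2.8333)·(2.8333) + (1.8333)·(1.8333)) / 5 = 28.8333/5 = 5.7667
  s[V,W] = ((-2.1667)·(-4) + (-2.1667)·(3) + (-2.1667)·(-1) + (1.8333)·(1) + (2.8333)·(3) + (1.8333)·(-2)) / 5 = 11/5 = 2.2
  s[W,W] = ((-4)·(-4) + (3)·(3) + (-1)·(-1) + (1)·(1) + (3)·(3) + (-2)·(-2)) / 5 = 40/5 = 8
  Sample standard deviations s_i = √(s[i,i]):
  s(U) = √(2.8) = 1.6733
  s(V) = √(5.7667) = 2.4014
  s(W) = √(8) = 2.8284

Step 3 — r_{ij} = s_{ij} / (s_i · s_j):
  r[U,U] = 1 (diagonal).
  r[U,V] = 3.2 / (1.6733 · 2.4014) = 3.2 / 4.0183 = 0.7964
  r[U,W] = 0.8 / (1.6733 · 2.8284) = 0.8 / 4.7329 = 0.169
  r[V,V] = 1 (diagonal).
  r[V,W] = 2.2 / (2.4014 · 2.8284) = 2.2 / 6.7922 = 0.3239
  r[W,W] = 1 (diagonal).

R is symmetric with unit diagonal. Assembling:

R = [[1, 0.7964, 0.169],
 [0.7964, 1, 0.3239],
 [0.169, 0.3239, 1]]


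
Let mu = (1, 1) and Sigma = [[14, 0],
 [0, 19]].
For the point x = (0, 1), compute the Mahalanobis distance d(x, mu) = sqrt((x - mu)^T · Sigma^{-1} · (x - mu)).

Step 1 — centre the observation: (x - mu) = (-1, 0).

Step 2 — invert Sigma. det(Sigma) = 14·19 - (0)² = 266.
  Sigma^{-1} = (1/det) · [[d, -b], [-b, a]] = [[0.0714, 0],
 [0, 0.0526]].

Step 3 — form the quadratic (x - mu)^T · Sigma^{-1} · (x - mu):
  Sigma^{-1} · (x - mu) = (-0.0714, 0).
  (x - mu)^T · [Sigma^{-1} · (x - mu)] = (-1)·(-0.0714) + (0)·(0) = 0.0714.

Step 4 — take square root: d = √(0.0714) ≈ 0.2673.

d(x, mu) = √(0.0714) ≈ 0.2673


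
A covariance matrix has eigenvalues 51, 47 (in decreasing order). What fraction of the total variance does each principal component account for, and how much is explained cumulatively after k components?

Step 1 — total variance = trace(Sigma) = Σ λ_i = 51 + 47 = 98.

Step 2 — fraction explained by component i = λ_i / Σ λ:
  PC1: 51/98 = 0.5204
  PC2: 47/98 = 0.4796

Step 3 — cumulative fraction after k components = (λ_1 + ... + λ_k) / Σ λ:
  k = 1: 51/98 = 0.5204
  k = 2: (51 + 47)/98 = 98/98 = 1

Summary (fraction, with percent):

explained: PC1 0.5204 (52.04%), PC2 0.4796 (47.96%);  cumulative: 0.5204, 1


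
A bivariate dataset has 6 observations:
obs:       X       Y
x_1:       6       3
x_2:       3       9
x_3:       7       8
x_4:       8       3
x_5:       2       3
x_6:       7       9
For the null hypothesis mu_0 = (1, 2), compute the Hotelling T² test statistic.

Step 1 — sample mean vector:
  mean(X) = (6 + 3 + 7 + 8 + 2 + 7) / 6 = 33/6 = 5.5
  mean(Y) = (3 + 9 + 8 + 3 + 3 + 9) / 6 = 35/6 = 5.8333
  x̄ = (5.5, 5.8333),  deviation x̄ - mu_0 = (5.5, 5.8333) - (1, 2) = (4.5, 3.8333).

Step 2 — sample covariance matrix, S[i,j] = (1/(n-1)) · Σ_k (x_{k,i} - mean_i) · (x_{k,j} - mean_j), divisor n-1 = 5:
  S[X,X] = ((0.5)·(0.5) + (-2.5)·(-2.5) + (1.5)·(1.5) + (2.5)·(2.5) + (-3.5)·(-3.5) + (1.5)·(1.5)) / 5 = 29.5/5 = 5.9
  S[X,Y] = ((0.5)·(-2.8333) + (-2.5)·(3.1667) + (1.5)·(2.1667) + (2.5)·(-2.8333) + (-3.5)·(-2.8333) + (1.5)·(3.1667)) / 5 = 1.5/5 = 0.3
  S[Y,Y] = ((-2.8333)·(-2.8333) + (3.1667)·(3.1667) + (2.1667)·(2.1667) + (-2.8333)·(-2.8333) + (-2.8333)·(-2.8333) + (3.1667)·(3.1667)) / 5 = 48.8333/5 = 9.7667
  S = [[5.9, 0.3],
 [0.3, 9.7667]].

Step 3 — invert S. det(S) = 5.9·9.7667 - (0.3)² = 57.5333.
  S^{-1} = (1/det) · [[d, -b], [-b, a]] = [[0.1698, -0.0052],
 [-0.0052, 0.1025]].

Step 4 — quadratic form (x̄ - mu_0)^T · S^{-1} · (x̄ - mu_0):
  S^{-1} · (x̄ - mu_0) = (0.7439, 0.3696),
  (x̄ - mu_0)^T · [...] = (4.5)·(0.7439) + (3.8333)·(0.3696) = 4.7646.

Step 5 — scale by n: T² = 6 · 4.7646 = 28.5875.

T² ≈ 28.5875


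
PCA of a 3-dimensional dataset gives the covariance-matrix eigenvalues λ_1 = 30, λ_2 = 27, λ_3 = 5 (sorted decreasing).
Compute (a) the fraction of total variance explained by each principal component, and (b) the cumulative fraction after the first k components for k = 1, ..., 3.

Step 1 — total variance = trace(Sigma) = Σ λ_i = 30 + 27 + 5 = 62.

Step 2 — fraction explained by component i = λ_i / Σ λ:
  PC1: 30/62 = 0.4839
  PC2: 27/62 = 0.4355
  PC3: 5/62 = 0.0806

Step 3 — cumulative fraction after k components = (λ_1 + ... + λ_k) / Σ λ:
  k = 1: 30/62 = 0.4839
  k = 2: (30 + 27)/62 = 57/62 = 0.9194
  k = 3: (30 + 27 + 5)/62 = 62/62 = 1

Summary (fraction, with percent):

explained: PC1 0.4839 (48.39%), PC2 0.4355 (43.55%), PC3 0.0806 (8.06%);  cumulative: 0.4839, 0.9194, 1


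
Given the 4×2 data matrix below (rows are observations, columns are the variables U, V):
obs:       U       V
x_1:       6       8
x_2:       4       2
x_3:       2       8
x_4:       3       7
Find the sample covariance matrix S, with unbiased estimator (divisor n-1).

Step 1 — column means:
  mean(U) = (6 + 4 + 2 + 3) / 4 = 15/4 = 3.75
  mean(V) = (8 + 2 + 8 + 7) / 4 = 25/4 = 6.25

Step 2 — sample covariance S[i,j] = (1/(n-1)) · Σ_k (x_{k,i} - mean_i) · (x_{k,j} - mean_j), with n-1 = 3.
  S[U,U] = ((2.25)·(2.25) + (0.25)·(0.25) + (-1.75)·(-1.75) + (-0.75)·(-0.75)) / 3 = 8.75/3 = 2.9167
  S[U,V] = ((2.25)·(1.75) + (0.25)·(-4.25) + (-1.75)·(1.75) + (-0.75)·(0.75)) / 3 = -0.75/3 = -0.25
  S[V,V] = ((1.75)·(1.75) + (-4.25)·(-4.25) + (1.75)·(1.75) + (0.75)·(0.75)) / 3 = 24.75/3 = 8.25

S is symmetric (S[j,i] = S[i,j]). Assembling:

S = [[2.9167, -0.25],
 [-0.25, 8.25]]


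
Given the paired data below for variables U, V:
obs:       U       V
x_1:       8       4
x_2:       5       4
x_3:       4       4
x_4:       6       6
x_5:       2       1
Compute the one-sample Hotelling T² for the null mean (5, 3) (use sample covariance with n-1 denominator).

Step 1 — sample mean vector:
  mean(U) = (8 + 5 + 4 + 6 + 2) / 5 = 25/5 = 5
  mean(V) = (4 + 4 + 4 + 6 + 1) / 5 = 19/5 = 3.8
  x̄ = (5, 3.8),  deviation x̄ - mu_0 = (5, 3.8) - (5, 3) = (0, 0.8).

Step 2 — sample covariance matrix, S[i,j] = (1/(n-1)) · Σ_k (x_{k,i} - mean_i) · (x_{k,j} - mean_j), divisor n-1 = 4:
  S[U,U] = ((3)·(3) + (0)·(0) + (-1)·(-1) + (1)·(1) + (-3)·(-3)) / 4 = 20/4 = 5
  S[U,V] = ((3)·(0.2) + (0)·(0.2) + (-1)·(0.2) + (1)·(2.2) + (-3)·(-2.8)) / 4 = 11/4 = 2.75
  S[V,V] = ((0.2)·(0.2) + (0.2)·(0.2) + (0.2)·(0.2) + (2.2)·(2.2) + (-2.8)·(-2.8)) / 4 = 12.8/4 = 3.2
  S = [[5, 2.75],
 [2.75, 3.2]].

Step 3 — invert S. det(S) = 5·3.2 - (2.75)² = 8.4375.
  S^{-1} = (1/det) · [[d, -b], [-b, a]] = [[0.3793, -0.3259],
 [-0.3259, 0.5926]].

Step 4 — quadratic form (x̄ - mu_0)^T · S^{-1} · (x̄ - mu_0):
  S^{-1} · (x̄ - mu_0) = (-0.2607, 0.4741),
  (x̄ - mu_0)^T · [...] = (0)·(-0.2607) + (0.8)·(0.4741) = 0.3793.

Step 5 — scale by n: T² = 5 · 0.3793 = 1.8963.

T² ≈ 1.8963


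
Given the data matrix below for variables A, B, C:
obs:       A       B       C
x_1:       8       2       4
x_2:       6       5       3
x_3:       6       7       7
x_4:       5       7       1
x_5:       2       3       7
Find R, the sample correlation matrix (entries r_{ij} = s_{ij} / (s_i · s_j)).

Step 1 — column means:
  mean(A) = (8 + 6 + 6 + 5 + 2) / 5 = 27/5 = 5.4
  mean(B) = (2 + 5 + 7 + 7 + 3) / 5 = 24/5 = 4.8
  mean(C) = (4 + 3 + 7 + 1 + 7) / 5 = 22/5 = 4.4

Step 2 — sample variances and covariances s[i,j] = (1/(n-1)) · Σ_k (x_{k,i} - mean_i) · (x_{k,j} - mean_j), with n-1 = 4:
  s[A,A] = ((2.6)·(2.6) + (0.6)·(0.6) + (0.6)·(0.6) + (-0.4)·(-0.4) + (-3.4)·(-3.4)) / 4 = 19.2/4 = 4.8
  s[A,B] = ((2.6)·(-2.8) + (0.6)·(0.2) + (0.6)·(2.2) + (-0.4)·(2.2) + (-3.4)·(-1.8)) / 4 = -0.6/4 = -0.15
  s[A,C] = ((2.6)·(-0.4) + (0.6)·(-1.4) + (0.6)·(2.6) + (-0.4)·(-3.4) + (-3.4)·(2.6)) / 4 = -7.8/4 = -1.95
  s[B,B] = ((-2.8)·(-2.8) + (0.2)·(0.2) + (2.2)·(2.2) + (2.2)·(2.2) + (-1.8)·(-1.8)) / 4 = 20.8/4 = 5.2
  s[B,C] = ((-2.8)·(-0.4) + (0.2)·(-1.4) + (2.2)·(2.6) + (2.2)·(-3.4) + (-1.8)·(2.6)) / 4 = -5.6/4 = -1.4
  s[C,C] = ((-0.4)·(-0.4) + (-1.4)·(-1.4) + (2.6)·(2.6) + (-3.4)·(-3.4) + (2.6)·(2.6)) / 4 = 27.2/4 = 6.8
  Sample standard deviations s_i = √(s[i,i]):
  s(A) = √(4.8) = 2.1909
  s(B) = √(5.2) = 2.2804
  s(C) = √(6.8) = 2.6077

Step 3 — r_{ij} = s_{ij} / (s_i · s_j):
  r[A,A] = 1 (diagonal).
  r[A,B] = -0.15 / (2.1909 · 2.2804) = -0.15 / 4.996 = -0.03
  r[A,C] = -1.95 / (2.1909 · 2.6077) = -1.95 / 5.7131 = -0.3413
  r[B,B] = 1 (diagonal).
  r[B,C] = -1.4 / (2.2804 · 2.6077) = -1.4 / 5.9464 = -0.2354
  r[C,C] = 1 (diagonal).

R is symmetric with unit diagonal. Assembling:

R = [[1, -0.03, -0.3413],
 [-0.03, 1, -0.2354],
 [-0.3413, -0.2354, 1]]


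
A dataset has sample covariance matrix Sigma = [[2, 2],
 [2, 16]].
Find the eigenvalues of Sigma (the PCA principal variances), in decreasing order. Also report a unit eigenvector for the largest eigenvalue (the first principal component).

Step 1 — characteristic polynomial of 2×2 Sigma:
  det(Sigma - λI) = λ² - trace · λ + det = 0.
  trace = 2 + 16 = 18, det = 2·16 - (2)² = 28.
Step 2 — discriminant:
  Δ = trace² - 4·det = 324 - 112 = 212.
Step 3 — eigenvalues:
  λ = (trace ± √Δ)/2 = (18 ± 14.5602)/2,
  λ_1 = 16.2801,  λ_2 = 1.7199.

Step 4 — unit eigenvector for λ_1: solve (Sigma - λ_1 I)v = 0. First row:
  (2 - 16.2801)·v_x + (2)·v_y = 0, i.e. (-14.2801)·v_x + (2)·v_y = 0,
  so v ∝ (b, λ_1 - a) = (2, 14.2801) = u.
  ||u|| = √((2)² + (14.2801)²) = √(207.9215) ≈ 14.4195,
  v_1 = u/||u|| ≈ (0.1387, 0.9903) (||v_1|| = 1).

λ_1 = 16.2801,  λ_2 = 1.7199;  v_1 ≈ (0.1387, 0.9903)


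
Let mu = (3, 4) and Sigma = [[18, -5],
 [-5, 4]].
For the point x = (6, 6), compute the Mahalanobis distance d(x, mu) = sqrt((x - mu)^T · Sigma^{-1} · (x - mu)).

Step 1 — centre the observation: (x - mu) = (3, 2).

Step 2 — invert Sigma. det(Sigma) = 18·4 - (-5)² = 47.
  Sigma^{-1} = (1/det) · [[d, -b], [-b, a]] = [[0.0851, 0.1064],
 [0.1064, 0.383]].

Step 3 — form the quadratic (x - mu)^T · Sigma^{-1} · (x - mu):
  Sigma^{-1} · (x - mu) = (0.4681, 1.0851).
  (x - mu)^T · [Sigma^{-1} · (x - mu)] = (3)·(0.4681) + (2)·(1.0851) = 3.5745.

Step 4 — take square root: d = √(3.5745) ≈ 1.8906.

d(x, mu) = √(3.5745) ≈ 1.8906


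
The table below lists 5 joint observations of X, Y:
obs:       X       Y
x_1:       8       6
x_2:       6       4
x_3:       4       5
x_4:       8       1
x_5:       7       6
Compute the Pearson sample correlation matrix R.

Step 1 — column means:
  mean(X) = (8 + 6 + 4 + 8 + 7) / 5 = 33/5 = 6.6
  mean(Y) = (6 + 4 + 5 + 1 + 6) / 5 = 22/5 = 4.4

Step 2 — sample variances and covariances s[i,j] = (1/(n-1)) · Σ_k (x_{k,i} - mean_i) · (x_{k,j} - mean_j), with n-1 = 4:
  s[X,X] = ((1.4)·(1.4) + (-0.6)·(-0.6) + (-2.6)·(-2.6) + (1.4)·(1.4) + (0.4)·(0.4)) / 4 = 11.2/4 = 2.8
  s[X,Y] = ((1.4)·(1.6) + (-0.6)·(-0.4) + (-2.6)·(0.6) + (1.4)·(-3.4) + (0.4)·(1.6)) / 4 = -3.2/4 = -0.8
  s[Y,Y] = ((1.6)·(1.6) + (-0.4)·(-0.4) + (0.6)·(0.6) + (-3.4)·(-3.4) + (1.6)·(1.6)) / 4 = 17.2/4 = 4.3
  Sample standard deviations s_i = √(s[i,i]):
  s(X) = √(2.8) = 1.6733
  s(Y) = √(4.3) = 2.0736

Step 3 — r_{ij} = s_{ij} / (s_i · s_j):
  r[X,X] = 1 (diagonal).
  r[X,Y] = -0.8 / (1.6733 · 2.0736) = -0.8 / 3.4699 = -0.2306
  r[Y,Y] = 1 (diagonal).

R is symmetric with unit diagonal. Assembling:

R = [[1, -0.2306],
 [-0.2306, 1]]


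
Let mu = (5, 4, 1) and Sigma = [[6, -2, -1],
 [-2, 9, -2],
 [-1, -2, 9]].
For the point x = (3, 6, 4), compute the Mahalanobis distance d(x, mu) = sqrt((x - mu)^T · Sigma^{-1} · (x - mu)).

Step 1 — centre the observation: (x - mu) = (-2, 2, 3).

Step 2 — invert Sigma (cofactor / det for 3×3, or solve directly):
  Sigma^{-1} = [[0.1883, 0.0489, 0.0318],
 [0.0489, 0.1296, 0.0342],
 [0.0318, 0.0342, 0.1222]].

Step 3 — form the quadratic (x - mu)^T · Sigma^{-1} · (x - mu):
  Sigma^{-1} · (x - mu) = (-0.1834, 0.2641, 0.3716).
  (x - mu)^T · [Sigma^{-1} · (x - mu)] = (-2)·(-0.1834) + (2)·(0.2641) + (3)·(0.3716) = 2.0098.

Step 4 — take square root: d = √(2.0098) ≈ 1.4177.

d(x, mu) = √(2.0098) ≈ 1.4177


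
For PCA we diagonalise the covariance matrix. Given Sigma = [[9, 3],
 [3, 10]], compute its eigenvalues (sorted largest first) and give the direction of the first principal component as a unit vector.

Step 1 — characteristic polynomial of 2×2 Sigma:
  det(Sigma - λI) = λ² - trace · λ + det = 0.
  trace = 9 + 10 = 19, det = 9·10 - (3)² = 81.
Step 2 — discriminant:
  Δ = trace² - 4·det = 361 - 324 = 37.
Step 3 — eigenvalues:
  λ = (trace ± √Δ)/2 = (19 ± 6.0828)/2,
  λ_1 = 12.5414,  λ_2 = 6.4586.

Step 4 — unit eigenvector for λ_1: solve (Sigma - λ_1 I)v = 0. First row:
  (9 - 12.5414)·v_x + (3)·v_y = 0, i.e. (-3.5414)·v_x + (3)·v_y = 0,
  so v ∝ (b, λ_1 - a) = (3, 3.5414) = u.
  ||u|| = √((3)² + (3.5414)²) = √(21.5414) ≈ 4.6413,
  v_1 = u/||u|| ≈ (0.6464, 0.763) (||v_1|| = 1).

λ_1 = 12.5414,  λ_2 = 6.4586;  v_1 ≈ (0.6464, 0.763)


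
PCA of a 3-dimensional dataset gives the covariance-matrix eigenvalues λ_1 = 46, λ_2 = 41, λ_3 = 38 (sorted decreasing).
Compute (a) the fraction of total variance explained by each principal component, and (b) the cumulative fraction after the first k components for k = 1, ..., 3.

Step 1 — total variance = trace(Sigma) = Σ λ_i = 46 + 41 + 38 = 125.

Step 2 — fraction explained by component i = λ_i / Σ λ:
  PC1: 46/125 = 0.368
  PC2: 41/125 = 0.328
  PC3: 38/125 = 0.304

Step 3 — cumulative fraction after k components = (λ_1 + ... + λ_k) / Σ λ:
  k = 1: 46/125 = 0.368
  k = 2: (46 + 41)/125 = 87/125 = 0.696
  k = 3: (46 + 41 + 38)/125 = 125/125 = 1

Summary (fraction, with percent):

explained: PC1 0.368 (36.8%), PC2 0.328 (32.8%), PC3 0.304 (30.4%);  cumulative: 0.368, 0.696, 1


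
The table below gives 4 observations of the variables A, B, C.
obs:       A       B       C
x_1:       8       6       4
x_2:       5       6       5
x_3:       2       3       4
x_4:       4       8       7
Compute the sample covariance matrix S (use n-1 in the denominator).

Step 1 — column means:
  mean(A) = (8 + 5 + 2 + 4) / 4 = 19/4 = 4.75
  mean(B) = (6 + 6 + 3 + 8) / 4 = 23/4 = 5.75
  mean(C) = (4 + 5 + 4 + 7) / 4 = 20/4 = 5

Step 2 — sample covariance S[i,j] = (1/(n-1)) · Σ_k (x_{k,i} - mean_i) · (x_{k,j} - mean_j), with n-1 = 3.
  S[A,A] = ((3.25)·(3.25) + (0.25)·(0.25) + (-2.75)·(-2.75) + (-0.75)·(-0.75)) / 3 = 18.75/3 = 6.25
  S[A,B] = ((3.25)·(0.25) + (0.25)·(0.25) + (-2.75)·(-2.75) + (-0.75)·(2.25)) / 3 = 6.75/3 = 2.25
  S[A,C] = ((3.25)·(-1) + (0.25)·(0) + (-2.75)·(-1) + (-0.75)·(2)) / 3 = -2/3 = -0.6667
  S[B,B] = ((0.25)·(0.25) + (0.25)·(0.25) + (-2.75)·(-2.75) + (2.25)·(2.25)) / 3 = 12.75/3 = 4.25
  S[B,C] = ((0.25)·(-1) + (0.25)·(0) + (-2.75)·(-1) + (2.25)·(2)) / 3 = 7/3 = 2.3333
  S[C,C] = ((-1)·(-1) + (0)·(0) + (-1)·(-1) + (2)·(2)) / 3 = 6/3 = 2

S is symmetric (S[j,i] = S[i,j]). Assembling:

S = [[6.25, 2.25, -0.6667],
 [2.25, 4.25, 2.3333],
 [-0.6667, 2.3333, 2]]


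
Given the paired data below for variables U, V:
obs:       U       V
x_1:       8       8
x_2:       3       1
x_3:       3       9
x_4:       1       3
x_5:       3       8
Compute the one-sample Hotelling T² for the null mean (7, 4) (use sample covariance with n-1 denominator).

Step 1 — sample mean vector:
  mean(U) = (8 + 3 + 3 + 1 + 3) / 5 = 18/5 = 3.6
  mean(V) = (8 + 1 + 9 + 3 + 8) / 5 = 29/5 = 5.8
  x̄ = (3.6, 5.8),  deviation x̄ - mu_0 = (3.6, 5.8) - (7, 4) = (-3.4, 1.8).

Step 2 — sample covariance matrix, S[i,j] = (1/(n-1)) · Σ_k (x_{k,i} - mean_i) · (x_{k,j} - mean_j), divisor n-1 = 4:
  S[U,U] = ((4.4)·(4.4) + (-0.6)·(-0.6) + (-0.6)·(-0.6) + (-2.6)·(-2.6) + (-0.6)·(-0.6)) / 4 = 27.2/4 = 6.8
  S[U,V] = ((4.4)·(2.2) + (-0.6)·(-4.8) + (-0.6)·(3.2) + (-2.6)·(-2.8) + (-0.6)·(2.2)) / 4 = 16.6/4 = 4.15
  S[V,V] = ((2.2)·(2.2) + (-4.8)·(-4.8) + (3.2)·(3.2) + (-2.8)·(-2.8) + (2.2)·(2.2)) / 4 = 50.8/4 = 12.7
  S = [[6.8, 4.15],
 [4.15, 12.7]].

Step 3 — invert S. det(S) = 6.8·12.7 - (4.15)² = 69.1375.
  S^{-1} = (1/det) · [[d, -b], [-b, a]] = [[0.1837, -0.06],
 [-0.06, 0.0984]].

Step 4 — quadratic form (x̄ - mu_0)^T · S^{-1} · (x̄ - mu_0):
  S^{-1} · (x̄ - mu_0) = (-0.7326, 0.3811),
  (x̄ - mu_0)^T · [...] = (-3.4)·(-0.7326) + (1.8)·(0.3811) = 3.1769.

Step 5 — scale by n: T² = 5 · 3.1769 = 15.8843.

T² ≈ 15.8843


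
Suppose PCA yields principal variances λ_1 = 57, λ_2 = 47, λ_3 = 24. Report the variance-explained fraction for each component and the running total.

Step 1 — total variance = trace(Sigma) = Σ λ_i = 57 + 47 + 24 = 128.

Step 2 — fraction explained by component i = λ_i / Σ λ:
  PC1: 57/128 = 0.4453
  PC2: 47/128 = 0.3672
  PC3: 24/128 = 0.1875

Step 3 — cumulative fraction after k components = (λ_1 + ... + λ_k) / Σ λ:
  k = 1: 57/128 = 0.4453
  k = 2: (57 + 47)/128 = 104/128 = 0.8125
  k = 3: (57 + 47 + 24)/128 = 128/128 = 1

Summary (fraction, with percent):

explained: PC1 0.4453 (44.53%), PC2 0.3672 (36.72%), PC3 0.1875 (18.75%);  cumulative: 0.4453, 0.8125, 1


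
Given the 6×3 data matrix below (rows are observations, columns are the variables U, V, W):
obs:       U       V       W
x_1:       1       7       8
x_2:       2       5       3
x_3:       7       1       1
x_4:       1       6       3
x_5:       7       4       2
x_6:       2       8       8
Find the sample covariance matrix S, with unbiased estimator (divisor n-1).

Step 1 — column means:
  mean(U) = (1 + 2 + 7 + 1 + 7 + 2) / 6 = 20/6 = 3.3333
  mean(V) = (7 + 5 + 1 + 6 + 4 + 8) / 6 = 31/6 = 5.1667
  mean(W) = (8 + 3 + 1 + 3 + 2 + 8) / 6 = 25/6 = 4.1667

Step 2 — sample covariance S[i,j] = (1/(n-1)) · Σ_k (x_{k,i} - mean_i) · (x_{k,j} - mean_j), with n-1 = 5.
  S[U,U] = ((-2.3333)·(-2.3333) + (-1.3333)·(-1.3333) + (3.6667)·(3.6667) + (-2.3333)·(-2.3333) + (3.6667)·(3.6667) + (-1.3333)·(-1.3333)) / 5 = 41.3333/5 = 8.2667
  S[U,V] = ((-2.3333)·(1.8333) + (-1.3333)·(-0.1667) + (3.6667)·(-4.1667) + (-2.3333)·(0.8333) + (3.6667)·(-1.1667) + (-1.3333)·(2.8333)) / 5 = -29.3333/5 = -5.8667
  S[U,W] = ((-2.3333)·(3.8333) + (-1.3333)·(-1.1667) + (3.6667)·(-3.1667) + (-2.3333)·(-1.1667) + (3.6667)·(-2.1667) + (-1.3333)·(3.8333)) / 5 = -29.3333/5 = -5.8667
  S[V,V] = ((1.8333)·(1.8333) + (-0.1667)·(-0.1667) + (-4.1667)·(-4.1667) + (0.8333)·(0.8333) + (-1.1667)·(-1.1667) + (2.8333)·(2.8333)) / 5 = 30.8333/5 = 6.1667
  S[V,W] = ((1.8333)·(3.8333) + (-0.1667)·(-1.1667) + (-4.1667)·(-3.1667) + (0.8333)·(-1.1667) + (-1.1667)·(-2.1667) + (2.8333)·(3.8333)) / 5 = 32.8333/5 = 6.5667
  S[W,W] = ((3.8333)·(3.8333) + (-1.1667)·(-1.1667) + (-3.1667)·(-3.1667) + (-1.1667)·(-1.1667) + (-2.1667)·(-2.1667) + (3.8333)·(3.8333)) / 5 = 46.8333/5 = 9.3667

S is symmetric (S[j,i] = S[i,j]). Assembling:

S = [[8.2667, -5.8667, -5.8667],
 [-5.8667, 6.1667, 6.5667],
 [-5.8667, 6.5667, 9.3667]]


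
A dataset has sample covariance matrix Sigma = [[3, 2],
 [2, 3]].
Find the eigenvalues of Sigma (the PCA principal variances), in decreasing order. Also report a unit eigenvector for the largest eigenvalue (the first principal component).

Step 1 — characteristic polynomial of 2×2 Sigma:
  det(Sigma - λI) = λ² - trace · λ + det = 0.
  trace = 3 + 3 = 6, det = 3·3 - (2)² = 5.
Step 2 — discriminant:
  Δ = trace² - 4·det = 36 - 20 = 16.
Step 3 — eigenvalues:
  λ = (trace ± √Δ)/2 = (6 ± 4)/2,
  λ_1 = 5,  λ_2 = 1.

Step 4 — unit eigenvector for λ_1: solve (Sigma - λ_1 I)v = 0. First row:
  (3 - 5)·v_x + (2)·v_y = 0, i.e. (-2)·v_x + (2)·v_y = 0,
  so v ∝ (b, λ_1 - a) = (2, 2) = u.
  ||u|| = √((2)² + (2)²) = √(8) ≈ 2.8284,
  v_1 = u/||u|| ≈ (0.7071, 0.7071) (||v_1|| = 1).

λ_1 = 5,  λ_2 = 1;  v_1 ≈ (0.7071, 0.7071)


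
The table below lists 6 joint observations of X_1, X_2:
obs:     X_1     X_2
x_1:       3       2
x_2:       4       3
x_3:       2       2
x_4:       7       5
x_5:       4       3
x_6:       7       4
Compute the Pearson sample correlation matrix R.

Step 1 — column means:
  mean(X_1) = (3 + 4 + 2 + 7 + 4 + 7) / 6 = 27/6 = 4.5
  mean(X_2) = (2 + 3 + 2 + 5 + 3 + 4) / 6 = 19/6 = 3.1667

Step 2 — sample variances and covariances s[i,j] = (1/(n-1)) · Σ_k (x_{k,i} - mean_i) · (x_{k,j} - mean_j), with n-1 = 5:
  s[X_1,X_1] = ((-1.5)·(-1.5) + (-0.5)·(-0.5) + (-2.5)·(-2.5) + (2.5)·(2.5) + (-0.5)·(-0.5) + (2.5)·(2.5)) / 5 = 21.5/5 = 4.3
  s[X_1,X_2] = ((-1.5)·(-1.1667) + (-0.5)·(-0.1667) + (-2.5)·(-1.1667) + (2.5)·(1.8333) + (-0.5)·(-0.1667) + (2.5)·(0.8333)) / 5 = 11.5/5 = 2.3
  s[X_2,X_2] = ((-1.1667)·(-1.1667) + (-0.1667)·(-0.1667) + (-1.1667)·(-1.1667) + (1.8333)·(1.8333) + (-0.1667)·(-0.1667) + (0.8333)·(0.8333)) / 5 = 6.8333/5 = 1.3667
  Sample standard deviations s_i = √(s[i,i]):
  s(X_1) = √(4.3) = 2.0736
  s(X_2) = √(1.3667) = 1.169

Step 3 — r_{ij} = s_{ij} / (s_i · s_j):
  r[X_1,X_1] = 1 (diagonal).
  r[X_1,X_2] = 2.3 / (2.0736 · 1.169) = 2.3 / 2.4242 = 0.9488
  r[X_2,X_2] = 1 (diagonal).

R is symmetric with unit diagonal. Assembling:

R = [[1, 0.9488],
 [0.9488, 1]]


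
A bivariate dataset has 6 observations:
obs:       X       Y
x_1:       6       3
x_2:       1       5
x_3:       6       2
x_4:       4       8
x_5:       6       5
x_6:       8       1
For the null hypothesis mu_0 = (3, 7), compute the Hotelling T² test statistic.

Step 1 — sample mean vector:
  mean(X) = (6 + 1 + 6 + 4 + 6 + 8) / 6 = 31/6 = 5.1667
  mean(Y) = (3 + 5 + 2 + 8 + 5 + 1) / 6 = 24/6 = 4
  x̄ = (5.1667, 4),  deviation x̄ - mu_0 = (5.1667, 4) - (3, 7) = (2.1667, -3).

Step 2 — sample covariance matrix, S[i,j] = (1/(n-1)) · Σ_k (x_{k,i} - mean_i) · (x_{k,j} - mean_j), divisor n-1 = 5:
  S[X,X] = ((0.8333)·(0.8333) + (-4.1667)·(-4.1667) + (0.8333)·(0.8333) + (-1.1667)·(-1.1667) + (0.8333)·(0.8333) + (2.8333)·(2.8333)) / 5 = 28.8333/5 = 5.7667
  S[X,Y] = ((0.8333)·(-1) + (-4.1667)·(1) + (0.8333)·(-2) + (-1.1667)·(4) + (0.8333)·(1) + (2.8333)·(-3)) / 5 = -19/5 = -3.8
  S[Y,Y] = ((-1)·(-1) + (1)·(1) + (-2)·(-2) + (4)·(4) + (1)·(1) + (-3)·(-3)) / 5 = 32/5 = 6.4
  S = [[5.7667, -3.8],
 [-3.8, 6.4]].

Step 3 — invert S. det(S) = 5.7667·6.4 - (-3.8)² = 22.4667.
  S^{-1} = (1/det) · [[d, -b], [-b, a]] = [[0.2849, 0.1691],
 [0.1691, 0.2567]].

Step 4 — quadratic form (x̄ - mu_0)^T · S^{-1} · (x̄ - mu_0):
  S^{-1} · (x̄ - mu_0) = (0.1098, -0.4036),
  (x̄ - mu_0)^T · [...] = (2.1667)·(0.1098) + (-3)·(-0.4036) = 1.4486.

Step 5 — scale by n: T² = 6 · 1.4486 = 8.6914.

T² ≈ 8.6914


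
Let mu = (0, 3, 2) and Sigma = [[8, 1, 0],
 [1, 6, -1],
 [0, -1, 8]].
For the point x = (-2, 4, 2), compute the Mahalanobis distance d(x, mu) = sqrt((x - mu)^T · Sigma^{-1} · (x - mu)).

Step 1 — centre the observation: (x - mu) = (-2, 1, 0).

Step 2 — invert Sigma (cofactor / det for 3×3, or solve directly):
  Sigma^{-1} = [[0.1277, -0.0217, -0.0027],
 [-0.0217, 0.1739, 0.0217],
 [-0.0027, 0.0217, 0.1277]].

Step 3 — form the quadratic (x - mu)^T · Sigma^{-1} · (x - mu):
  Sigma^{-1} · (x - mu) = (-0.2772, 0.2174, 0.0272).
  (x - mu)^T · [Sigma^{-1} · (x - mu)] = (-2)·(-0.2772) + (1)·(0.2174) + (0)·(0.0272) = 0.7717.

Step 4 — take square root: d = √(0.7717) ≈ 0.8785.

d(x, mu) = √(0.7717) ≈ 0.8785


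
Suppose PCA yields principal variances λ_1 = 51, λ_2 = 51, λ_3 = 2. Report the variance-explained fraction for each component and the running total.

Step 1 — total variance = trace(Sigma) = Σ λ_i = 51 + 51 + 2 = 104.

Step 2 — fraction explained by component i = λ_i / Σ λ:
  PC1: 51/104 = 0.4904
  PC2: 51/104 = 0.4904
  PC3: 2/104 = 0.0192

Step 3 — cumulative fraction after k components = (λ_1 + ... + λ_k) / Σ λ:
  k = 1: 51/104 = 0.4904
  k = 2: (51 + 51)/104 = 102/104 = 0.9808
  k = 3: (51 + 51 + 2)/104 = 104/104 = 1

Summary (fraction, with percent):

explained: PC1 0.4904 (49.04%), PC2 0.4904 (49.04%), PC3 0.0192 (1.92%);  cumulative: 0.4904, 0.9808, 1


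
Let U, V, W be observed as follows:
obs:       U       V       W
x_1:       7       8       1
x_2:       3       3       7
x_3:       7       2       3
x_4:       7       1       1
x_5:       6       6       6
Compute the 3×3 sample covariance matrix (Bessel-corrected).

Step 1 — column means:
  mean(U) = (7 + 3 + 7 + 7 + 6) / 5 = 30/5 = 6
  mean(V) = (8 + 3 + 2 + 1 + 6) / 5 = 20/5 = 4
  mean(W) = (1 + 7 + 3 + 1 + 6) / 5 = 18/5 = 3.6

Step 2 — sample covariance S[i,j] = (1/(n-1)) · Σ_k (x_{k,i} - mean_i) · (x_{k,j} - mean_j), with n-1 = 4.
  S[U,U] = ((1)·(1) + (-3)·(-3) + (1)·(1) + (1)·(1) + (0)·(0)) / 4 = 12/4 = 3
  S[U,V] = ((1)·(4) + (-3)·(-1) + (1)·(-2) + (1)·(-3) + (0)·(2)) / 4 = 2/4 = 0.5
  S[U,W] = ((1)·(-2.6) + (-3)·(3.4) + (1)·(-0.6) + (1)·(-2.6) + (0)·(2.4)) / 4 = -16/4 = -4
  S[V,V] = ((4)·(4) + (-1)·(-1) + (-2)·(-2) + (-3)·(-3) + (2)·(2)) / 4 = 34/4 = 8.5
  S[V,W] = ((4)·(-2.6) + (-1)·(3.4) + (-2)·(-0.6) + (-3)·(-2.6) + (2)·(2.4)) / 4 = 0/4 = 0
  S[W,W] = ((-2.6)·(-2.6) + (3.4)·(3.4) + (-0.6)·(-0.6) + (-2.6)·(-2.6) + (2.4)·(2.4)) / 4 = 31.2/4 = 7.8

S is symmetric (S[j,i] = S[i,j]). Assembling:

S = [[3, 0.5, -4],
 [0.5, 8.5, 0],
 [-4, 0, 7.8]]


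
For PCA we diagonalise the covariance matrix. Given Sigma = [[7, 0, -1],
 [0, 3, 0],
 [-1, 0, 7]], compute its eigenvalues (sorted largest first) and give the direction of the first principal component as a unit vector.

Step 1 — characteristic polynomial p(λ) = det(λI - Sigma) = λ³ - tr·λ² + c_1·λ - det, where tr = trace, c_1 = sum of the principal 2×2 minors, det = det(Sigma):
  tr = 7 + 3 + 7 = 17,
  c_1 = (7·3 - (0)²) + (7·7 - (-1)²) + (3·7 - (0)²) = 21 + 48 + 21 = 90,
  det = 7·(3·7 - (0)²) - (0)·((0)·7 - (0)·(-1)) + (-1)·((0)·(0) - 3·(-1)) = 7·(21) - (0)·(0) + (-1)·(3) = 144.
  So p(λ) = λ³ - 17λ² + 90λ - 144.
Step 2 — look for an integer root (rational root theorem: any rational root is an integer divisor of 144). Testing λ = 3:
  p(3) = 27 - 153 + 270 - 144 = 0  ✓
  Dividing out (λ - 3): p(λ) = (λ - 3)(λ² - 14λ + 48).
Step 3 — remaining eigenvalues from the quadratic λ² - 14λ + 48 = 0:
  Δ = 14² - 4·48 = 196 - 192 = 4,  λ = (14 ± √4)/2 = (14 ± 2)/2 = 8 or 6.
  Sorted: λ_1 = 8,  λ_2 = 6,  λ_3 = 3  (check: sum = 17 = tr ✓).

Step 4 — unit eigenvector for λ_1 = 8: v spans the null space of (Sigma - λ_1 I), whose rows are
  r_1 = (-1, 0, -1),  r_2 = (0, -5, 0),  r_3 = (-1, 0, -1).
  v is orthogonal to every row, so take v ∝ r_1 × r_2 = ((0)·(0) - (-1)·(-5), (-1)·(0) - (-1)·(0), (-1)·(-5) - (0)·(0)) = (-5, 0, 5).
  Rescale (divide by 5; multiply by -1 so the first nonzero entry is positive): u = (1, 0, -1).
  ||u|| = √((1)² + (0)² + (-1)²) = √(2) ≈ 1.4142,  v_1 = u/||u|| ≈ (0.7071, 0, -0.7071) (||v_1|| = 1).

λ_1 = 8,  λ_2 = 6,  λ_3 = 3;  v_1 ≈ (0.7071, 0, -0.7071)


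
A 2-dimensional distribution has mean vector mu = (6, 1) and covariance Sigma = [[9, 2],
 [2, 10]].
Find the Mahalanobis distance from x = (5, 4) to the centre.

Step 1 — centre the observation: (x - mu) = (-1, 3).

Step 2 — invert Sigma. det(Sigma) = 9·10 - (2)² = 86.
  Sigma^{-1} = (1/det) · [[d, -b], [-b, a]] = [[0.1163, -0.0233],
 [-0.0233, 0.1047]].

Step 3 — form the quadratic (x - mu)^T · Sigma^{-1} · (x - mu):
  Sigma^{-1} · (x - mu) = (-0.186, 0.3372).
  (x - mu)^T · [Sigma^{-1} · (x - mu)] = (-1)·(-0.186) + (3)·(0.3372) = 1.1977.

Step 4 — take square root: d = √(1.1977) ≈ 1.0944.

d(x, mu) = √(1.1977) ≈ 1.0944


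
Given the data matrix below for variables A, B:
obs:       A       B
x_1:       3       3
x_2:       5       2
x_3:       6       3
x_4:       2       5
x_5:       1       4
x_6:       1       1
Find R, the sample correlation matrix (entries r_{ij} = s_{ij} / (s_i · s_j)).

Step 1 — column means:
  mean(A) = (3 + 5 + 6 + 2 + 1 + 1) / 6 = 18/6 = 3
  mean(B) = (3 + 2 + 3 + 5 + 4 + 1) / 6 = 18/6 = 3

Step 2 — sample variances and covariances s[i,j] = (1/(n-1)) · Σ_k (x_{k,i} - mean_i) · (x_{k,j} - mean_j), with n-1 = 5:
  s[A,A] = ((0)·(0) + (2)·(2) + (3)·(3) + (-1)·(-1) + (-2)·(-2) + (-2)·(-2)) / 5 = 22/5 = 4.4
  s[A,B] = ((0)·(0) + (2)·(-1) + (3)·(0) + (-1)·(2) + (-2)·(1) + (-2)·(-2)) / 5 = -2/5 = -0.4
  s[B,B] = ((0)·(0) + (-1)·(-1) + (0)·(0) + (2)·(2) + (1)·(1) + (-2)·(-2)) / 5 = 10/5 = 2
  Sample standard deviations s_i = √(s[i,i]):
  s(A) = √(4.4) = 2.0976
  s(B) = √(2) = 1.4142

Step 3 — r_{ij} = s_{ij} / (s_i · s_j):
  r[A,A] = 1 (diagonal).
  r[A,B] = -0.4 / (2.0976 · 1.4142) = -0.4 / 2.9665 = -0.1348
  r[B,B] = 1 (diagonal).

R is symmetric with unit diagonal. Assembling:

R = [[1, -0.1348],
 [-0.1348, 1]]


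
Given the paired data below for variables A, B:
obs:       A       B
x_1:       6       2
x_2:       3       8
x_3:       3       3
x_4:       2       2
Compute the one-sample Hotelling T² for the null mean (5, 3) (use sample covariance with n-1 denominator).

Step 1 — sample mean vector:
  mean(A) = (6 + 3 + 3 + 2) / 4 = 14/4 = 3.5
  mean(B) = (2 + 8 + 3 + 2) / 4 = 15/4 = 3.75
  x̄ = (3.5, 3.75),  deviation x̄ - mu_0 = (3.5, 3.75) - (5, 3) = (-1.5, 0.75).

Step 2 — sample covariance matrix, S[i,j] = (1/(n-1)) · Σ_k (x_{k,i} - mean_i) · (x_{k,j} - mean_j), divisor n-1 = 3:
  S[A,A] = ((2.5)·(2.5) + (-0.5)·(-0.5) + (-0.5)·(-0.5) + (-1.5)·(-1.5)) / 3 = 9/3 = 3
  S[A,B] = ((2.5)·(-1.75) + (-0.5)·(4.25) + (-0.5)·(-0.75) + (-1.5)·(-1.75)) / 3 = -3.5/3 = -1.1667
  S[B,B] = ((-1.75)·(-1.75) + (4.25)·(4.25) + (-0.75)·(-0.75) + (-1.75)·(-1.75)) / 3 = 24.75/3 = 8.25
  S = [[3, -1.1667],
 [-1.1667, 8.25]].

Step 3 — invert S. det(S) = 3·8.25 - (-1.1667)² = 23.3889.
  S^{-1} = (1/det) · [[d, -b], [-b, a]] = [[0.3527, 0.0499],
 [0.0499, 0.1283]].

Step 4 — quadratic form (x̄ - mu_0)^T · S^{-1} · (x̄ - mu_0):
  S^{-1} · (x̄ - mu_0) = (-0.4917, 0.0214),
  (x̄ - mu_0)^T · [...] = (-1.5)·(-0.4917) + (0.75)·(0.0214) = 0.7536.

Step 5 — scale by n: T² = 4 · 0.7536 = 3.0143.

T² ≈ 3.0143


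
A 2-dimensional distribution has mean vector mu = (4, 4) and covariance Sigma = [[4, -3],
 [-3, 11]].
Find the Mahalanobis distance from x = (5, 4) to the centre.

Step 1 — centre the observation: (x - mu) = (1, 0).

Step 2 — invert Sigma. det(Sigma) = 4·11 - (-3)² = 35.
  Sigma^{-1} = (1/det) · [[d, -b], [-b, a]] = [[0.3143, 0.0857],
 [0.0857, 0.1143]].

Step 3 — form the quadratic (x - mu)^T · Sigma^{-1} · (x - mu):
  Sigma^{-1} · (x - mu) = (0.3143, 0.0857).
  (x - mu)^T · [Sigma^{-1} · (x - mu)] = (1)·(0.3143) + (0)·(0.0857) = 0.3143.

Step 4 — take square root: d = √(0.3143) ≈ 0.5606.

d(x, mu) = √(0.3143) ≈ 0.5606


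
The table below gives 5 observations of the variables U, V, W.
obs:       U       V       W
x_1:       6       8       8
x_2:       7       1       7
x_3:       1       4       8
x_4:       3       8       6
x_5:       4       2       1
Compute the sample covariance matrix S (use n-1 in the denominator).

Step 1 — column means:
  mean(U) = (6 + 7 + 1 + 3 + 4) / 5 = 21/5 = 4.2
  mean(V) = (8 + 1 + 4 + 8 + 2) / 5 = 23/5 = 4.6
  mean(W) = (8 + 7 + 8 + 6 + 1) / 5 = 30/5 = 6

Step 2 — sample covariance S[i,j] = (1/(n-1)) · Σ_k (x_{k,i} - mean_i) · (x_{k,j} - mean_j), with n-1 = 4.
  S[U,U] = ((1.8)·(1.8) + (2.8)·(2.8) + (-3.2)·(-3.2) + (-1.2)·(-1.2) + (-0.2)·(-0.2)) / 4 = 22.8/4 = 5.7
  S[U,V] = ((1.8)·(3.4) + (2.8)·(-3.6) + (-3.2)·(-0.6) + (-1.2)·(3.4) + (-0.2)·(-2.6)) / 4 = -5.6/4 = -1.4
  S[U,W] = ((1.8)·(2) + (2.8)·(1) + (-3.2)·(2) + (-1.2)·(0) + (-0.2)·(-5)) / 4 = 1/4 = 0.25
  S[V,V] = ((3.4)·(3.4) + (-3.6)·(-3.6) + (-0.6)·(-0.6) + (3.4)·(3.4) + (-2.6)·(-2.6)) / 4 = 43.2/4 = 10.8
  S[V,W] = ((3.4)·(2) + (-3.6)·(1) + (-0.6)·(2) + (3.4)·(0) + (-2.6)·(-5)) / 4 = 15/4 = 3.75
  S[W,W] = ((2)·(2) + (1)·(1) + (2)·(2) + (0)·(0) + (-5)·(-5)) / 4 = 34/4 = 8.5

S is symmetric (S[j,i] = S[i,j]). Assembling:

S = [[5.7, -1.4, 0.25],
 [-1.4, 10.8, 3.75],
 [0.25, 3.75, 8.5]]


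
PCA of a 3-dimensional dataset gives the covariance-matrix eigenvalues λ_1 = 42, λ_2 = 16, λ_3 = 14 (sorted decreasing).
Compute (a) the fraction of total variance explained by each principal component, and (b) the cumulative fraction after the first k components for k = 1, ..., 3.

Step 1 — total variance = trace(Sigma) = Σ λ_i = 42 + 16 + 14 = 72.

Step 2 — fraction explained by component i = λ_i / Σ λ:
  PC1: 42/72 = 0.5833
  PC2: 16/72 = 0.2222
  PC3: 14/72 = 0.1944

Step 3 — cumulative fraction after k components = (λ_1 + ... + λ_k) / Σ λ:
  k = 1: 42/72 = 0.5833
  k = 2: (42 + 16)/72 = 58/72 = 0.8056
  k = 3: (42 + 16 + 14)/72 = 72/72 = 1

Summary (fraction, with percent):

explained: PC1 0.5833 (58.33%), PC2 0.2222 (22.22%), PC3 0.1944 (19.44%);  cumulative: 0.5833, 0.8056, 1
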